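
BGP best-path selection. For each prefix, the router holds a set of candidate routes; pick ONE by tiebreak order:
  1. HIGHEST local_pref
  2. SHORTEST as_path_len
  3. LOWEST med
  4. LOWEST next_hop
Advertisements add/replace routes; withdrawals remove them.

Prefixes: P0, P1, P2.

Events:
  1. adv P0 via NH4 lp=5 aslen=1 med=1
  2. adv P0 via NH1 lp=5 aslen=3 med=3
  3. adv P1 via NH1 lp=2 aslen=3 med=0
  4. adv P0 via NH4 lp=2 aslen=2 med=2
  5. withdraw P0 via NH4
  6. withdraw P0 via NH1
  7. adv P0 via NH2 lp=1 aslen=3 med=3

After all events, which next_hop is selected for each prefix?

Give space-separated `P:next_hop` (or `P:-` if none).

Answer: P0:NH2 P1:NH1 P2:-

Derivation:
Op 1: best P0=NH4 P1=- P2=-
Op 2: best P0=NH4 P1=- P2=-
Op 3: best P0=NH4 P1=NH1 P2=-
Op 4: best P0=NH1 P1=NH1 P2=-
Op 5: best P0=NH1 P1=NH1 P2=-
Op 6: best P0=- P1=NH1 P2=-
Op 7: best P0=NH2 P1=NH1 P2=-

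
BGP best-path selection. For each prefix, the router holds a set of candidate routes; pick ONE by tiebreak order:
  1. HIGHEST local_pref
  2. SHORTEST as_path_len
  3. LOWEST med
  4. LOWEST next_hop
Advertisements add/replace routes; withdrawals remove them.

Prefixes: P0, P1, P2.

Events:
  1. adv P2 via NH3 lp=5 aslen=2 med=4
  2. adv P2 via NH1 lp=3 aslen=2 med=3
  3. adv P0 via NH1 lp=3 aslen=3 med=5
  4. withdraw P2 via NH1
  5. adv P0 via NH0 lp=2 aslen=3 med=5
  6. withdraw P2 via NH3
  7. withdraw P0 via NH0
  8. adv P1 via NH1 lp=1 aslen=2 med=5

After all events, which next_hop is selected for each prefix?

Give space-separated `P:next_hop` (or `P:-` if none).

Op 1: best P0=- P1=- P2=NH3
Op 2: best P0=- P1=- P2=NH3
Op 3: best P0=NH1 P1=- P2=NH3
Op 4: best P0=NH1 P1=- P2=NH3
Op 5: best P0=NH1 P1=- P2=NH3
Op 6: best P0=NH1 P1=- P2=-
Op 7: best P0=NH1 P1=- P2=-
Op 8: best P0=NH1 P1=NH1 P2=-

Answer: P0:NH1 P1:NH1 P2:-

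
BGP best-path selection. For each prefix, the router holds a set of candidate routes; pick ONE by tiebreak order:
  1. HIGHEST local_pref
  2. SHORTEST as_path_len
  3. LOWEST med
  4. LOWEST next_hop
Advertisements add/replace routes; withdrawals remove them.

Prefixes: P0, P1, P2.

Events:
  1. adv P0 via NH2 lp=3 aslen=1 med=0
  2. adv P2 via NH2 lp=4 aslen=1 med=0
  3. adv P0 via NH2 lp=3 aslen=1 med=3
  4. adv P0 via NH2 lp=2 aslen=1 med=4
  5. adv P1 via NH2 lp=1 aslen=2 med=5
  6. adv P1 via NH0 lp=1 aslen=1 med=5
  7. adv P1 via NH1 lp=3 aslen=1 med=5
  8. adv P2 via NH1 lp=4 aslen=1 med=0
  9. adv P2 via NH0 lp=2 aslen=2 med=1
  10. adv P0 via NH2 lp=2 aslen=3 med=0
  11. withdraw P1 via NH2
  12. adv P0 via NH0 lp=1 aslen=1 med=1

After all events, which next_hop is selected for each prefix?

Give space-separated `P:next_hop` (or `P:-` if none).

Op 1: best P0=NH2 P1=- P2=-
Op 2: best P0=NH2 P1=- P2=NH2
Op 3: best P0=NH2 P1=- P2=NH2
Op 4: best P0=NH2 P1=- P2=NH2
Op 5: best P0=NH2 P1=NH2 P2=NH2
Op 6: best P0=NH2 P1=NH0 P2=NH2
Op 7: best P0=NH2 P1=NH1 P2=NH2
Op 8: best P0=NH2 P1=NH1 P2=NH1
Op 9: best P0=NH2 P1=NH1 P2=NH1
Op 10: best P0=NH2 P1=NH1 P2=NH1
Op 11: best P0=NH2 P1=NH1 P2=NH1
Op 12: best P0=NH2 P1=NH1 P2=NH1

Answer: P0:NH2 P1:NH1 P2:NH1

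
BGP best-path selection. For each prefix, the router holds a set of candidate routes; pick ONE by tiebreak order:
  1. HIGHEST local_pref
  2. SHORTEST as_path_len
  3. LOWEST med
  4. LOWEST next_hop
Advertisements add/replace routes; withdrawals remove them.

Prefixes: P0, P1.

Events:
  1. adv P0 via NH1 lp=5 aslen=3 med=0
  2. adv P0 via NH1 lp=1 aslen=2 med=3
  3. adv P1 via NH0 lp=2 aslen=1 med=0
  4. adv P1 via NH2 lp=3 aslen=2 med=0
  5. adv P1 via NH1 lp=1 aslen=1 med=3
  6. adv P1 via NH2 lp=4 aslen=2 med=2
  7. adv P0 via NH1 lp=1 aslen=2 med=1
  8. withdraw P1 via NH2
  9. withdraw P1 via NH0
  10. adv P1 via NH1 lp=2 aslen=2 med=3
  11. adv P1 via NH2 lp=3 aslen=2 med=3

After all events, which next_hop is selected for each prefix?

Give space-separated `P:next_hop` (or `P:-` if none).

Answer: P0:NH1 P1:NH2

Derivation:
Op 1: best P0=NH1 P1=-
Op 2: best P0=NH1 P1=-
Op 3: best P0=NH1 P1=NH0
Op 4: best P0=NH1 P1=NH2
Op 5: best P0=NH1 P1=NH2
Op 6: best P0=NH1 P1=NH2
Op 7: best P0=NH1 P1=NH2
Op 8: best P0=NH1 P1=NH0
Op 9: best P0=NH1 P1=NH1
Op 10: best P0=NH1 P1=NH1
Op 11: best P0=NH1 P1=NH2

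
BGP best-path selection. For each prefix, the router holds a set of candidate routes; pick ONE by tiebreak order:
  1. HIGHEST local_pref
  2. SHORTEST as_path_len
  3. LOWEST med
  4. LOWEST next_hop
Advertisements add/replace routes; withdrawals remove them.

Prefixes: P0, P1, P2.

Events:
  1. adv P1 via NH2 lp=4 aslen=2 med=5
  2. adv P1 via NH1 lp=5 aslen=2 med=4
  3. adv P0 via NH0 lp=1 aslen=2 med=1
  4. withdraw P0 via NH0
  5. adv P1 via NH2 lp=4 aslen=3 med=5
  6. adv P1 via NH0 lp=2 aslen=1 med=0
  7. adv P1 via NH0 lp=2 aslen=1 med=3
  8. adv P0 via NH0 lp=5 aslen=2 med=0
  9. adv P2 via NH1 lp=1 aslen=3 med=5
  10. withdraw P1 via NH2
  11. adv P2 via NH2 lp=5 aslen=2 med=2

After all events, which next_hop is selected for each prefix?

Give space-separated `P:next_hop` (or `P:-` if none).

Answer: P0:NH0 P1:NH1 P2:NH2

Derivation:
Op 1: best P0=- P1=NH2 P2=-
Op 2: best P0=- P1=NH1 P2=-
Op 3: best P0=NH0 P1=NH1 P2=-
Op 4: best P0=- P1=NH1 P2=-
Op 5: best P0=- P1=NH1 P2=-
Op 6: best P0=- P1=NH1 P2=-
Op 7: best P0=- P1=NH1 P2=-
Op 8: best P0=NH0 P1=NH1 P2=-
Op 9: best P0=NH0 P1=NH1 P2=NH1
Op 10: best P0=NH0 P1=NH1 P2=NH1
Op 11: best P0=NH0 P1=NH1 P2=NH2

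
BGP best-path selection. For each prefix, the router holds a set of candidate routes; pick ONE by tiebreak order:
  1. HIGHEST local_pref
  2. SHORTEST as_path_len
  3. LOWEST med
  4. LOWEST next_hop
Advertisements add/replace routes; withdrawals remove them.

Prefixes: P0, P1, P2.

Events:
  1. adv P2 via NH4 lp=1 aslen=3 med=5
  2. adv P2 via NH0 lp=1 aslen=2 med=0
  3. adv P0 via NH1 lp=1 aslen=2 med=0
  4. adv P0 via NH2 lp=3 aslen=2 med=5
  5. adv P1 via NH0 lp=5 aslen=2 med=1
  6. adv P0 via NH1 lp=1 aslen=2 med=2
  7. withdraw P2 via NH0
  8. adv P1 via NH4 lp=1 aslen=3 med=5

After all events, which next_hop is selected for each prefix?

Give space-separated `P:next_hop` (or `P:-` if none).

Op 1: best P0=- P1=- P2=NH4
Op 2: best P0=- P1=- P2=NH0
Op 3: best P0=NH1 P1=- P2=NH0
Op 4: best P0=NH2 P1=- P2=NH0
Op 5: best P0=NH2 P1=NH0 P2=NH0
Op 6: best P0=NH2 P1=NH0 P2=NH0
Op 7: best P0=NH2 P1=NH0 P2=NH4
Op 8: best P0=NH2 P1=NH0 P2=NH4

Answer: P0:NH2 P1:NH0 P2:NH4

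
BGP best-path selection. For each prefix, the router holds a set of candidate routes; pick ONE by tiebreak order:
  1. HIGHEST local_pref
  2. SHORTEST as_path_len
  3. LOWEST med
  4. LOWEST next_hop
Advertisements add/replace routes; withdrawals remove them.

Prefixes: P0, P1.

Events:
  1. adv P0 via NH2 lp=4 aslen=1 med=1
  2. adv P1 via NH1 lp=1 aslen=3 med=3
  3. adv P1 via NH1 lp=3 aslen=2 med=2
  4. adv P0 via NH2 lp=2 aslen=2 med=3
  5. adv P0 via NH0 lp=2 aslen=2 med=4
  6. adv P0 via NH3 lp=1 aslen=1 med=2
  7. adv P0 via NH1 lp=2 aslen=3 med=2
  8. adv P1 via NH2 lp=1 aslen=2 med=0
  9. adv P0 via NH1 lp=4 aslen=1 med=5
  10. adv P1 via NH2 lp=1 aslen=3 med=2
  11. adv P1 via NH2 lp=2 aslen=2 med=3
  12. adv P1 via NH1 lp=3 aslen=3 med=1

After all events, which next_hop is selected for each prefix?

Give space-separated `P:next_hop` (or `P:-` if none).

Op 1: best P0=NH2 P1=-
Op 2: best P0=NH2 P1=NH1
Op 3: best P0=NH2 P1=NH1
Op 4: best P0=NH2 P1=NH1
Op 5: best P0=NH2 P1=NH1
Op 6: best P0=NH2 P1=NH1
Op 7: best P0=NH2 P1=NH1
Op 8: best P0=NH2 P1=NH1
Op 9: best P0=NH1 P1=NH1
Op 10: best P0=NH1 P1=NH1
Op 11: best P0=NH1 P1=NH1
Op 12: best P0=NH1 P1=NH1

Answer: P0:NH1 P1:NH1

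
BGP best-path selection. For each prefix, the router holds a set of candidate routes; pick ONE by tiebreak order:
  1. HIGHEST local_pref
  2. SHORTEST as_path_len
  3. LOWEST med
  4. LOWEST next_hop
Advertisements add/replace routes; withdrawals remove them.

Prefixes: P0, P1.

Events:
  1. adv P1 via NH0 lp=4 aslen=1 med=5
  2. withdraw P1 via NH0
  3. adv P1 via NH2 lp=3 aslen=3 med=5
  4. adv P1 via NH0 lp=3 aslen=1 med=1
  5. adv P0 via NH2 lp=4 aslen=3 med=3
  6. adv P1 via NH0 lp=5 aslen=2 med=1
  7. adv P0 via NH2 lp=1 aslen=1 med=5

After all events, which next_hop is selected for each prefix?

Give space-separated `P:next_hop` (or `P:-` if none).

Op 1: best P0=- P1=NH0
Op 2: best P0=- P1=-
Op 3: best P0=- P1=NH2
Op 4: best P0=- P1=NH0
Op 5: best P0=NH2 P1=NH0
Op 6: best P0=NH2 P1=NH0
Op 7: best P0=NH2 P1=NH0

Answer: P0:NH2 P1:NH0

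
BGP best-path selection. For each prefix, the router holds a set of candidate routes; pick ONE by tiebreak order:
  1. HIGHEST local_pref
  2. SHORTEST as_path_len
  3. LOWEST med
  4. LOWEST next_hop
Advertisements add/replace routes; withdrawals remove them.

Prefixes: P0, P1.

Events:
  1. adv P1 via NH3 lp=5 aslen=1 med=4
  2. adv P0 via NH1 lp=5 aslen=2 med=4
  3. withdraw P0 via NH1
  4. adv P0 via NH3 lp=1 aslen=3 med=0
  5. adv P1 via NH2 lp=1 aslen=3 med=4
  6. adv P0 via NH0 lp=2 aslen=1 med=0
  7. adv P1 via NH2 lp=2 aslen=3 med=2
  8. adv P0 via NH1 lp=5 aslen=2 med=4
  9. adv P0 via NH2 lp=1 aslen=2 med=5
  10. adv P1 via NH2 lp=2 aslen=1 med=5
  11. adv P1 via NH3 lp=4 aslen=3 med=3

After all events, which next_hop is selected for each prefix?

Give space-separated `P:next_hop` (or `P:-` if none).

Answer: P0:NH1 P1:NH3

Derivation:
Op 1: best P0=- P1=NH3
Op 2: best P0=NH1 P1=NH3
Op 3: best P0=- P1=NH3
Op 4: best P0=NH3 P1=NH3
Op 5: best P0=NH3 P1=NH3
Op 6: best P0=NH0 P1=NH3
Op 7: best P0=NH0 P1=NH3
Op 8: best P0=NH1 P1=NH3
Op 9: best P0=NH1 P1=NH3
Op 10: best P0=NH1 P1=NH3
Op 11: best P0=NH1 P1=NH3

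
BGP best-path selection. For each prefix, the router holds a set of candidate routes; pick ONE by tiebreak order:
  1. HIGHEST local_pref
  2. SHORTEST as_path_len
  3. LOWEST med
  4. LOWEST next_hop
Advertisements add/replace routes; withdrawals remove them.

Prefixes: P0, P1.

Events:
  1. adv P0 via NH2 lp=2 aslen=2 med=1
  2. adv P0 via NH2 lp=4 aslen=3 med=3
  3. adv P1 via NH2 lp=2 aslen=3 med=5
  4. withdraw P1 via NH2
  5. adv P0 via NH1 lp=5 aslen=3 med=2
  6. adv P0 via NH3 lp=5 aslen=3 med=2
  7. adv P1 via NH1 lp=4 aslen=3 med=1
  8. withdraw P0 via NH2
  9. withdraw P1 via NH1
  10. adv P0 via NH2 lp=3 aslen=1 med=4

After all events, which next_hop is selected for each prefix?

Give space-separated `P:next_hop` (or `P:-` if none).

Answer: P0:NH1 P1:-

Derivation:
Op 1: best P0=NH2 P1=-
Op 2: best P0=NH2 P1=-
Op 3: best P0=NH2 P1=NH2
Op 4: best P0=NH2 P1=-
Op 5: best P0=NH1 P1=-
Op 6: best P0=NH1 P1=-
Op 7: best P0=NH1 P1=NH1
Op 8: best P0=NH1 P1=NH1
Op 9: best P0=NH1 P1=-
Op 10: best P0=NH1 P1=-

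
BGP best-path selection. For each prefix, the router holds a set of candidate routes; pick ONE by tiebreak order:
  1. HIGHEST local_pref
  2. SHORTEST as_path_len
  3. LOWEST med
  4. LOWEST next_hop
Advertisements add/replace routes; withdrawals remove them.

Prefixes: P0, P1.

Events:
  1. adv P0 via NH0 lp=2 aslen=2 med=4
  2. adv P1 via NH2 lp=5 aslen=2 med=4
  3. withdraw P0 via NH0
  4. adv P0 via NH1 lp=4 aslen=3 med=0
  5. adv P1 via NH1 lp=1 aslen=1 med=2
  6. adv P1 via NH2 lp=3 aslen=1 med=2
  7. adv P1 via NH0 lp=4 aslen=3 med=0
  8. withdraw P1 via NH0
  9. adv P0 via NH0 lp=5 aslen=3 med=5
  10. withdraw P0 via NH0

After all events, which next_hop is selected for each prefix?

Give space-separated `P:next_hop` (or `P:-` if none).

Op 1: best P0=NH0 P1=-
Op 2: best P0=NH0 P1=NH2
Op 3: best P0=- P1=NH2
Op 4: best P0=NH1 P1=NH2
Op 5: best P0=NH1 P1=NH2
Op 6: best P0=NH1 P1=NH2
Op 7: best P0=NH1 P1=NH0
Op 8: best P0=NH1 P1=NH2
Op 9: best P0=NH0 P1=NH2
Op 10: best P0=NH1 P1=NH2

Answer: P0:NH1 P1:NH2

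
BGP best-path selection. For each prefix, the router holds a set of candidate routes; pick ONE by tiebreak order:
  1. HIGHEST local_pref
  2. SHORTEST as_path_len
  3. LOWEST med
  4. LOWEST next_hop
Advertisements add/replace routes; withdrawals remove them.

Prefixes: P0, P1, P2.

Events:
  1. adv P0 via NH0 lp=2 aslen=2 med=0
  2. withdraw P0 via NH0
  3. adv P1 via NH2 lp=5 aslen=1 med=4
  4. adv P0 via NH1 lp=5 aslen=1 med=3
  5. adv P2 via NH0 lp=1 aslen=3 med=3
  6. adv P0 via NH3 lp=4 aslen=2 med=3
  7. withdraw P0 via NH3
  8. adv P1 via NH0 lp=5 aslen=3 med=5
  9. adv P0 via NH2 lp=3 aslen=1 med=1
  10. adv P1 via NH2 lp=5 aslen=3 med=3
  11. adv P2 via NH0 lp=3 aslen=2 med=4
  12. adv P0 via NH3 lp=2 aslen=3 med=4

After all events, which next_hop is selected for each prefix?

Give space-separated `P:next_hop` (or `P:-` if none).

Op 1: best P0=NH0 P1=- P2=-
Op 2: best P0=- P1=- P2=-
Op 3: best P0=- P1=NH2 P2=-
Op 4: best P0=NH1 P1=NH2 P2=-
Op 5: best P0=NH1 P1=NH2 P2=NH0
Op 6: best P0=NH1 P1=NH2 P2=NH0
Op 7: best P0=NH1 P1=NH2 P2=NH0
Op 8: best P0=NH1 P1=NH2 P2=NH0
Op 9: best P0=NH1 P1=NH2 P2=NH0
Op 10: best P0=NH1 P1=NH2 P2=NH0
Op 11: best P0=NH1 P1=NH2 P2=NH0
Op 12: best P0=NH1 P1=NH2 P2=NH0

Answer: P0:NH1 P1:NH2 P2:NH0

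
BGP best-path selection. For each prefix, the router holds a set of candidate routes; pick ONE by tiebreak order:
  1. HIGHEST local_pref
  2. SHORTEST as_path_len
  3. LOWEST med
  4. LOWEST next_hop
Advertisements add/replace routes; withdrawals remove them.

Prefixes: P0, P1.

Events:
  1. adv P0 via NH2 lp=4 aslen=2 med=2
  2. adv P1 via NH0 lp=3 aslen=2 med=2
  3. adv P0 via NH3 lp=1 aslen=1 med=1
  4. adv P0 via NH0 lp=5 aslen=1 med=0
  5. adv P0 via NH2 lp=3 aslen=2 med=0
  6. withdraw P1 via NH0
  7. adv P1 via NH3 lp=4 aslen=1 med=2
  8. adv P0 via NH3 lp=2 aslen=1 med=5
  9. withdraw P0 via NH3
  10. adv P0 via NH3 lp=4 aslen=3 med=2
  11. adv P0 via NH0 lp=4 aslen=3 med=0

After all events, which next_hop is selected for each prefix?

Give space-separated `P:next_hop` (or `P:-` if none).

Op 1: best P0=NH2 P1=-
Op 2: best P0=NH2 P1=NH0
Op 3: best P0=NH2 P1=NH0
Op 4: best P0=NH0 P1=NH0
Op 5: best P0=NH0 P1=NH0
Op 6: best P0=NH0 P1=-
Op 7: best P0=NH0 P1=NH3
Op 8: best P0=NH0 P1=NH3
Op 9: best P0=NH0 P1=NH3
Op 10: best P0=NH0 P1=NH3
Op 11: best P0=NH0 P1=NH3

Answer: P0:NH0 P1:NH3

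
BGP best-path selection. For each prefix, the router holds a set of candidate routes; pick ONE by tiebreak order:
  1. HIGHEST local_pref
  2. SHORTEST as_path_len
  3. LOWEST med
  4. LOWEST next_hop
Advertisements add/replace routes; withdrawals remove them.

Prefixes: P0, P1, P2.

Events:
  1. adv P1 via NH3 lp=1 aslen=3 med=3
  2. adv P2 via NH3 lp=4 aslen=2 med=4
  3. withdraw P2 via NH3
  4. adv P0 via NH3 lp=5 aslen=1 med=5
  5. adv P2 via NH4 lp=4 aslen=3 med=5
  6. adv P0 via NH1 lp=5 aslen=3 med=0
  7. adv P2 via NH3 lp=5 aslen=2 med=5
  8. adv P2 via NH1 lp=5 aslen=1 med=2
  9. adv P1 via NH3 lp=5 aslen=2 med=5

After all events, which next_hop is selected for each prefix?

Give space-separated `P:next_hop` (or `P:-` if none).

Op 1: best P0=- P1=NH3 P2=-
Op 2: best P0=- P1=NH3 P2=NH3
Op 3: best P0=- P1=NH3 P2=-
Op 4: best P0=NH3 P1=NH3 P2=-
Op 5: best P0=NH3 P1=NH3 P2=NH4
Op 6: best P0=NH3 P1=NH3 P2=NH4
Op 7: best P0=NH3 P1=NH3 P2=NH3
Op 8: best P0=NH3 P1=NH3 P2=NH1
Op 9: best P0=NH3 P1=NH3 P2=NH1

Answer: P0:NH3 P1:NH3 P2:NH1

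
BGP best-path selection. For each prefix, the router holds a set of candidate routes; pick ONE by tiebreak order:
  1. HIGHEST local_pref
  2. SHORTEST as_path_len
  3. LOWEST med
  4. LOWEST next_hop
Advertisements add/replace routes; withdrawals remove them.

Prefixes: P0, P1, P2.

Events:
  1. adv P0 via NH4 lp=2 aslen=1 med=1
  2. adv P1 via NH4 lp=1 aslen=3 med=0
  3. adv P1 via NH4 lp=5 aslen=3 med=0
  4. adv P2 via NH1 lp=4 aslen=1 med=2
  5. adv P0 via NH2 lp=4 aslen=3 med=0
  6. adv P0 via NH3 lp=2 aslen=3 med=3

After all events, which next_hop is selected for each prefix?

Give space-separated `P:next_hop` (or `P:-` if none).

Op 1: best P0=NH4 P1=- P2=-
Op 2: best P0=NH4 P1=NH4 P2=-
Op 3: best P0=NH4 P1=NH4 P2=-
Op 4: best P0=NH4 P1=NH4 P2=NH1
Op 5: best P0=NH2 P1=NH4 P2=NH1
Op 6: best P0=NH2 P1=NH4 P2=NH1

Answer: P0:NH2 P1:NH4 P2:NH1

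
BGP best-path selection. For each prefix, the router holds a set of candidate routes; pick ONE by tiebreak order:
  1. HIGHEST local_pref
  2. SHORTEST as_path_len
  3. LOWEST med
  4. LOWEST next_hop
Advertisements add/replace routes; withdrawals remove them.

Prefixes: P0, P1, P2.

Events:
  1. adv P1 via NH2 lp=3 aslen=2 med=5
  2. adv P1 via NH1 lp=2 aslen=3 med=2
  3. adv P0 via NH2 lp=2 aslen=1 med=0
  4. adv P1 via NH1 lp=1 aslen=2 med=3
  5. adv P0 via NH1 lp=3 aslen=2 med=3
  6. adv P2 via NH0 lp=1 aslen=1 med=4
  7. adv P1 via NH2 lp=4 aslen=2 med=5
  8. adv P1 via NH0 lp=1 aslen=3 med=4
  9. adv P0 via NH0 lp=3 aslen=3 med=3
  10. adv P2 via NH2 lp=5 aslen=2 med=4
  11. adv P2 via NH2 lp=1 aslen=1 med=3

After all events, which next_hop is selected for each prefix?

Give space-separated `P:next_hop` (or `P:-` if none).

Answer: P0:NH1 P1:NH2 P2:NH2

Derivation:
Op 1: best P0=- P1=NH2 P2=-
Op 2: best P0=- P1=NH2 P2=-
Op 3: best P0=NH2 P1=NH2 P2=-
Op 4: best P0=NH2 P1=NH2 P2=-
Op 5: best P0=NH1 P1=NH2 P2=-
Op 6: best P0=NH1 P1=NH2 P2=NH0
Op 7: best P0=NH1 P1=NH2 P2=NH0
Op 8: best P0=NH1 P1=NH2 P2=NH0
Op 9: best P0=NH1 P1=NH2 P2=NH0
Op 10: best P0=NH1 P1=NH2 P2=NH2
Op 11: best P0=NH1 P1=NH2 P2=NH2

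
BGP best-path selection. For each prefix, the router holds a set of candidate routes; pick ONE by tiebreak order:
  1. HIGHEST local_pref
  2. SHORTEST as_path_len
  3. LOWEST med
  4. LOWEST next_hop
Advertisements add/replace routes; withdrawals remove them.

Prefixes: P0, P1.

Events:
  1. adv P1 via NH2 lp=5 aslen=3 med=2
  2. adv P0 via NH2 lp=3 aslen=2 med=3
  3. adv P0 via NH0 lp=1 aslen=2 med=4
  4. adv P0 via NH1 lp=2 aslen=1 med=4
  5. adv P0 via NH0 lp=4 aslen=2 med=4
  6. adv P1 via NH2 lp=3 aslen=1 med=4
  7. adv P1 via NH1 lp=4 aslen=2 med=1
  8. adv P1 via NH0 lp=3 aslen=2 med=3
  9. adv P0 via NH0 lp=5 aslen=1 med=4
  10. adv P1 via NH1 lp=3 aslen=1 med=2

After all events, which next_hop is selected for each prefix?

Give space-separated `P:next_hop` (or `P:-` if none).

Answer: P0:NH0 P1:NH1

Derivation:
Op 1: best P0=- P1=NH2
Op 2: best P0=NH2 P1=NH2
Op 3: best P0=NH2 P1=NH2
Op 4: best P0=NH2 P1=NH2
Op 5: best P0=NH0 P1=NH2
Op 6: best P0=NH0 P1=NH2
Op 7: best P0=NH0 P1=NH1
Op 8: best P0=NH0 P1=NH1
Op 9: best P0=NH0 P1=NH1
Op 10: best P0=NH0 P1=NH1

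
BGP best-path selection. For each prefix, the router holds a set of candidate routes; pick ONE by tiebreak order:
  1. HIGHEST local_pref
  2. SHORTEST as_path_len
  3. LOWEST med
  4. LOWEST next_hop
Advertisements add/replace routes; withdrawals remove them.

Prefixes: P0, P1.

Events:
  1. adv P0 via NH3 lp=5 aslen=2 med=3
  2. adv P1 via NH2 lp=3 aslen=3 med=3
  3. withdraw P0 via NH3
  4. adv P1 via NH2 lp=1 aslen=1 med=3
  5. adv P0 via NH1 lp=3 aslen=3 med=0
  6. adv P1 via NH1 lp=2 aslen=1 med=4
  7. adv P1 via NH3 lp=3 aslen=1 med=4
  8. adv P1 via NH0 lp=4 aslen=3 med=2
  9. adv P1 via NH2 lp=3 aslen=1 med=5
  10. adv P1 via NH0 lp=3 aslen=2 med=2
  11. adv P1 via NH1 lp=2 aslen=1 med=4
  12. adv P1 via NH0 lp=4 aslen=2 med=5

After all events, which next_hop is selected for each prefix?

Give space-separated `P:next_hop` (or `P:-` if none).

Answer: P0:NH1 P1:NH0

Derivation:
Op 1: best P0=NH3 P1=-
Op 2: best P0=NH3 P1=NH2
Op 3: best P0=- P1=NH2
Op 4: best P0=- P1=NH2
Op 5: best P0=NH1 P1=NH2
Op 6: best P0=NH1 P1=NH1
Op 7: best P0=NH1 P1=NH3
Op 8: best P0=NH1 P1=NH0
Op 9: best P0=NH1 P1=NH0
Op 10: best P0=NH1 P1=NH3
Op 11: best P0=NH1 P1=NH3
Op 12: best P0=NH1 P1=NH0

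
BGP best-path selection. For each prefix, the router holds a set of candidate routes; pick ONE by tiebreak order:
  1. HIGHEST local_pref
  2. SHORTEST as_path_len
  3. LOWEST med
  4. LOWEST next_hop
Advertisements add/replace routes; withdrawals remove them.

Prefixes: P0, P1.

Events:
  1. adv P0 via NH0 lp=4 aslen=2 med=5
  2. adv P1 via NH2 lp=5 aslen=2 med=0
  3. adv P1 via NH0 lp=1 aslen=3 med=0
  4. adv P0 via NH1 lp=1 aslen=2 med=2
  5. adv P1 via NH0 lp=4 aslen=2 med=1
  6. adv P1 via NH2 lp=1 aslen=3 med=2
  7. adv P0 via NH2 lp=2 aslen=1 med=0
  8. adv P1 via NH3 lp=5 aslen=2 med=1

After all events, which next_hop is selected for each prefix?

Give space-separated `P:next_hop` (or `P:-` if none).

Op 1: best P0=NH0 P1=-
Op 2: best P0=NH0 P1=NH2
Op 3: best P0=NH0 P1=NH2
Op 4: best P0=NH0 P1=NH2
Op 5: best P0=NH0 P1=NH2
Op 6: best P0=NH0 P1=NH0
Op 7: best P0=NH0 P1=NH0
Op 8: best P0=NH0 P1=NH3

Answer: P0:NH0 P1:NH3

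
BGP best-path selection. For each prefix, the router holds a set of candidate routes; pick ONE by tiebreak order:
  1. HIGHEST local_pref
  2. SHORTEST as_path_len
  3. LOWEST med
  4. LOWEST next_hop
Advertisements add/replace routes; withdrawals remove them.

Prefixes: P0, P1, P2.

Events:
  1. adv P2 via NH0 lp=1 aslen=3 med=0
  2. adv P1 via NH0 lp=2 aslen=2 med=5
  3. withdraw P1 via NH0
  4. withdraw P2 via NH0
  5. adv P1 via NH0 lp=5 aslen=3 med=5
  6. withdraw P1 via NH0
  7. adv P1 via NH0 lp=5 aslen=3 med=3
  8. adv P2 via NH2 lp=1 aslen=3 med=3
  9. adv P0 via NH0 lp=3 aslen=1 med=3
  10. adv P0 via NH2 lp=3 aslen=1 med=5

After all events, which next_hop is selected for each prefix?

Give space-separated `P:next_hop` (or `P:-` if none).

Op 1: best P0=- P1=- P2=NH0
Op 2: best P0=- P1=NH0 P2=NH0
Op 3: best P0=- P1=- P2=NH0
Op 4: best P0=- P1=- P2=-
Op 5: best P0=- P1=NH0 P2=-
Op 6: best P0=- P1=- P2=-
Op 7: best P0=- P1=NH0 P2=-
Op 8: best P0=- P1=NH0 P2=NH2
Op 9: best P0=NH0 P1=NH0 P2=NH2
Op 10: best P0=NH0 P1=NH0 P2=NH2

Answer: P0:NH0 P1:NH0 P2:NH2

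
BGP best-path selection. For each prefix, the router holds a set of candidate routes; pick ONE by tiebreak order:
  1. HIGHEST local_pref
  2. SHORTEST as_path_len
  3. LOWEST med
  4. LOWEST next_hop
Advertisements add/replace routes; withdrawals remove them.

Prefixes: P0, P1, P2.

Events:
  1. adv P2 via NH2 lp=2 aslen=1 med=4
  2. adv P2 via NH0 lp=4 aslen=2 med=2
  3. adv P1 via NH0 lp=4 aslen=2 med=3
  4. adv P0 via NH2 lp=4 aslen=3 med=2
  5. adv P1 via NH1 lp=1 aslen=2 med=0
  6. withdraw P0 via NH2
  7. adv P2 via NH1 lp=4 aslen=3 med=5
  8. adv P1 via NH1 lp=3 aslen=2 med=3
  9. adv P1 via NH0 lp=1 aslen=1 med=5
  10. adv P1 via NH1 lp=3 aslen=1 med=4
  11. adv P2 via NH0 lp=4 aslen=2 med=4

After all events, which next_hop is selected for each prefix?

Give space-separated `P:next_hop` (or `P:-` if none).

Answer: P0:- P1:NH1 P2:NH0

Derivation:
Op 1: best P0=- P1=- P2=NH2
Op 2: best P0=- P1=- P2=NH0
Op 3: best P0=- P1=NH0 P2=NH0
Op 4: best P0=NH2 P1=NH0 P2=NH0
Op 5: best P0=NH2 P1=NH0 P2=NH0
Op 6: best P0=- P1=NH0 P2=NH0
Op 7: best P0=- P1=NH0 P2=NH0
Op 8: best P0=- P1=NH0 P2=NH0
Op 9: best P0=- P1=NH1 P2=NH0
Op 10: best P0=- P1=NH1 P2=NH0
Op 11: best P0=- P1=NH1 P2=NH0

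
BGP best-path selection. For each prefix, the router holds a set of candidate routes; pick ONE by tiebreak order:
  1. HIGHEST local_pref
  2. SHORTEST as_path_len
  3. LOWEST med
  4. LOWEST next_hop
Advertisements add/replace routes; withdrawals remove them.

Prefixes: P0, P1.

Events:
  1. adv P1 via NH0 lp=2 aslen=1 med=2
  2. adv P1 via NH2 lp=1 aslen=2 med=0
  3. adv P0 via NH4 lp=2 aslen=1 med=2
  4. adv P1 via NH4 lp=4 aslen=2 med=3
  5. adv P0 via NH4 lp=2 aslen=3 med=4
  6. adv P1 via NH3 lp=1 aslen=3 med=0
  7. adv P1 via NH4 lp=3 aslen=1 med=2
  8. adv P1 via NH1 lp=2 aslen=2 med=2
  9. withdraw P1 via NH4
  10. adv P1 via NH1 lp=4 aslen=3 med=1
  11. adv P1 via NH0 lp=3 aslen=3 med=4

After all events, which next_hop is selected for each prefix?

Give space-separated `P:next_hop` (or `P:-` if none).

Op 1: best P0=- P1=NH0
Op 2: best P0=- P1=NH0
Op 3: best P0=NH4 P1=NH0
Op 4: best P0=NH4 P1=NH4
Op 5: best P0=NH4 P1=NH4
Op 6: best P0=NH4 P1=NH4
Op 7: best P0=NH4 P1=NH4
Op 8: best P0=NH4 P1=NH4
Op 9: best P0=NH4 P1=NH0
Op 10: best P0=NH4 P1=NH1
Op 11: best P0=NH4 P1=NH1

Answer: P0:NH4 P1:NH1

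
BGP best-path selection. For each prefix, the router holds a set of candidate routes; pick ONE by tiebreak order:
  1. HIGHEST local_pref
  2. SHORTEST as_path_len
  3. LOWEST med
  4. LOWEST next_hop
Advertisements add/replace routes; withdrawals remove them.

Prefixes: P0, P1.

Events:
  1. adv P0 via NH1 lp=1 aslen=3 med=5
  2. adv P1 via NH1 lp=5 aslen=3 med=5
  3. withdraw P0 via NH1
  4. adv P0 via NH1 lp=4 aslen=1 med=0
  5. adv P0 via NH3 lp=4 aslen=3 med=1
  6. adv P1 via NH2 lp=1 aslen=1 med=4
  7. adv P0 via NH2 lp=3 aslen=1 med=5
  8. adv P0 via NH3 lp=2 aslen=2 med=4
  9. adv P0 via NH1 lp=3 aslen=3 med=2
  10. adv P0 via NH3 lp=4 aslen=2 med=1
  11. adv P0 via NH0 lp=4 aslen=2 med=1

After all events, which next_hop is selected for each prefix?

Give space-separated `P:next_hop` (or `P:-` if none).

Answer: P0:NH0 P1:NH1

Derivation:
Op 1: best P0=NH1 P1=-
Op 2: best P0=NH1 P1=NH1
Op 3: best P0=- P1=NH1
Op 4: best P0=NH1 P1=NH1
Op 5: best P0=NH1 P1=NH1
Op 6: best P0=NH1 P1=NH1
Op 7: best P0=NH1 P1=NH1
Op 8: best P0=NH1 P1=NH1
Op 9: best P0=NH2 P1=NH1
Op 10: best P0=NH3 P1=NH1
Op 11: best P0=NH0 P1=NH1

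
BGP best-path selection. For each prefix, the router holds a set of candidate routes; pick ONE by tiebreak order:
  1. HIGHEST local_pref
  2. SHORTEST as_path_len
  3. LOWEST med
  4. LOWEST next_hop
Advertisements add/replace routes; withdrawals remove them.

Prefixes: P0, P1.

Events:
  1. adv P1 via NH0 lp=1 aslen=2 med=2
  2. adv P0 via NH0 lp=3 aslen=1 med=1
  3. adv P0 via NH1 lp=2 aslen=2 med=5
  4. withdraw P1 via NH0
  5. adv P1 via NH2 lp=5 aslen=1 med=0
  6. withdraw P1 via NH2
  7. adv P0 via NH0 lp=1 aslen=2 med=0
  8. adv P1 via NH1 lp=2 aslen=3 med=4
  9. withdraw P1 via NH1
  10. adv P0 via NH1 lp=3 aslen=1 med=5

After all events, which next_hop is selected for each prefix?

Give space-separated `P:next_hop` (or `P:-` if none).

Op 1: best P0=- P1=NH0
Op 2: best P0=NH0 P1=NH0
Op 3: best P0=NH0 P1=NH0
Op 4: best P0=NH0 P1=-
Op 5: best P0=NH0 P1=NH2
Op 6: best P0=NH0 P1=-
Op 7: best P0=NH1 P1=-
Op 8: best P0=NH1 P1=NH1
Op 9: best P0=NH1 P1=-
Op 10: best P0=NH1 P1=-

Answer: P0:NH1 P1:-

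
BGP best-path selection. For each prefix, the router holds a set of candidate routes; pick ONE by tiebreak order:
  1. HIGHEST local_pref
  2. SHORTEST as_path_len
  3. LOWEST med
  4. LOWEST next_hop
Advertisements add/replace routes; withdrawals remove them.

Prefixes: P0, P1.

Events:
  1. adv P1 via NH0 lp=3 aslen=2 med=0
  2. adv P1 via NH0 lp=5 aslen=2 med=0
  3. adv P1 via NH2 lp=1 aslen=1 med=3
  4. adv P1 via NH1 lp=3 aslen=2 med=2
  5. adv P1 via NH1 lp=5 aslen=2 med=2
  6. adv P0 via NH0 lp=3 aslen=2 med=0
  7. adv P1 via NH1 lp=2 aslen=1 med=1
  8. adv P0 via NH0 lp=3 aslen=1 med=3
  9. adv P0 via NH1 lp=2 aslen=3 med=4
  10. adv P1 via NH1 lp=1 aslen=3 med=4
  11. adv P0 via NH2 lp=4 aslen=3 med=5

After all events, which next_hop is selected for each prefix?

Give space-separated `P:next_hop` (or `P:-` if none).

Op 1: best P0=- P1=NH0
Op 2: best P0=- P1=NH0
Op 3: best P0=- P1=NH0
Op 4: best P0=- P1=NH0
Op 5: best P0=- P1=NH0
Op 6: best P0=NH0 P1=NH0
Op 7: best P0=NH0 P1=NH0
Op 8: best P0=NH0 P1=NH0
Op 9: best P0=NH0 P1=NH0
Op 10: best P0=NH0 P1=NH0
Op 11: best P0=NH2 P1=NH0

Answer: P0:NH2 P1:NH0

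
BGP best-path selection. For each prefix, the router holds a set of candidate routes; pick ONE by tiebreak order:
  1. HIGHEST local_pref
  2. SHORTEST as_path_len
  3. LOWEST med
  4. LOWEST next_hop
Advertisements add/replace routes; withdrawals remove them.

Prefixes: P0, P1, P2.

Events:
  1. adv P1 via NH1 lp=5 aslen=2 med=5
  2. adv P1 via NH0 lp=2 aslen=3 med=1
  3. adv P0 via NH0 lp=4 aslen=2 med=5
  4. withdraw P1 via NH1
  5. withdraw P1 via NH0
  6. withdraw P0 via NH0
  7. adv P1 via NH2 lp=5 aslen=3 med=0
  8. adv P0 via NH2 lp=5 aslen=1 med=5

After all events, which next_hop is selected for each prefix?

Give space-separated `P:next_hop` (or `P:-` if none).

Answer: P0:NH2 P1:NH2 P2:-

Derivation:
Op 1: best P0=- P1=NH1 P2=-
Op 2: best P0=- P1=NH1 P2=-
Op 3: best P0=NH0 P1=NH1 P2=-
Op 4: best P0=NH0 P1=NH0 P2=-
Op 5: best P0=NH0 P1=- P2=-
Op 6: best P0=- P1=- P2=-
Op 7: best P0=- P1=NH2 P2=-
Op 8: best P0=NH2 P1=NH2 P2=-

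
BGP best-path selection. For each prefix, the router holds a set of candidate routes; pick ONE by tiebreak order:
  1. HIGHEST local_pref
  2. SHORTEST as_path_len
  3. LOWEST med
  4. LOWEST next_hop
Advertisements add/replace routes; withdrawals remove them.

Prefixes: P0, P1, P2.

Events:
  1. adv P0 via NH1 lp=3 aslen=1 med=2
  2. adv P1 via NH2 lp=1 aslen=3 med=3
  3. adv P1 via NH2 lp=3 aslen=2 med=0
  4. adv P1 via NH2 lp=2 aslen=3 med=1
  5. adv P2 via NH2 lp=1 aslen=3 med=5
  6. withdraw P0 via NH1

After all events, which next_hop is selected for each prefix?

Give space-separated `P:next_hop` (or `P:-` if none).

Op 1: best P0=NH1 P1=- P2=-
Op 2: best P0=NH1 P1=NH2 P2=-
Op 3: best P0=NH1 P1=NH2 P2=-
Op 4: best P0=NH1 P1=NH2 P2=-
Op 5: best P0=NH1 P1=NH2 P2=NH2
Op 6: best P0=- P1=NH2 P2=NH2

Answer: P0:- P1:NH2 P2:NH2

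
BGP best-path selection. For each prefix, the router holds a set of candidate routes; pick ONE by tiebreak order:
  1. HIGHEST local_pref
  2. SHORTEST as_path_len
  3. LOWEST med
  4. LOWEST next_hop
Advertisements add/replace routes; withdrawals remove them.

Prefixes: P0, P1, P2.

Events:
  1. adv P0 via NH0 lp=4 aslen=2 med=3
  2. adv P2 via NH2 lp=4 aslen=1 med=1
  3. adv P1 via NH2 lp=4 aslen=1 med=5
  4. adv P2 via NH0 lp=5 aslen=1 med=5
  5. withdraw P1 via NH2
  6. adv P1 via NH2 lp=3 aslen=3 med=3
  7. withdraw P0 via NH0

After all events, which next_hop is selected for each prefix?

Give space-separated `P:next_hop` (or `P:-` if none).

Answer: P0:- P1:NH2 P2:NH0

Derivation:
Op 1: best P0=NH0 P1=- P2=-
Op 2: best P0=NH0 P1=- P2=NH2
Op 3: best P0=NH0 P1=NH2 P2=NH2
Op 4: best P0=NH0 P1=NH2 P2=NH0
Op 5: best P0=NH0 P1=- P2=NH0
Op 6: best P0=NH0 P1=NH2 P2=NH0
Op 7: best P0=- P1=NH2 P2=NH0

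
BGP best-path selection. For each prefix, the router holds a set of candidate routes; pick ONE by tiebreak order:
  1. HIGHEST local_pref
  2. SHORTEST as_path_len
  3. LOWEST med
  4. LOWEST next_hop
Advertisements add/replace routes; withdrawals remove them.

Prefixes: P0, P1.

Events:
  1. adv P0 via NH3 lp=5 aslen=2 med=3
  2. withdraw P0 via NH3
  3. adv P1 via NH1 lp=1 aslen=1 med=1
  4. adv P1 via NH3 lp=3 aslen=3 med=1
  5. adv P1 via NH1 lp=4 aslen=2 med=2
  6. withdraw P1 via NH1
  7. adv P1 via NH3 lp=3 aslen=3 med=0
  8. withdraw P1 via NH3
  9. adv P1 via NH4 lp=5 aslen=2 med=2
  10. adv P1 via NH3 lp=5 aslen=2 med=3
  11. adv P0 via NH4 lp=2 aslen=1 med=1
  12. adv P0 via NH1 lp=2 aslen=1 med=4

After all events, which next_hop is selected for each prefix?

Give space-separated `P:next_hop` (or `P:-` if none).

Answer: P0:NH4 P1:NH4

Derivation:
Op 1: best P0=NH3 P1=-
Op 2: best P0=- P1=-
Op 3: best P0=- P1=NH1
Op 4: best P0=- P1=NH3
Op 5: best P0=- P1=NH1
Op 6: best P0=- P1=NH3
Op 7: best P0=- P1=NH3
Op 8: best P0=- P1=-
Op 9: best P0=- P1=NH4
Op 10: best P0=- P1=NH4
Op 11: best P0=NH4 P1=NH4
Op 12: best P0=NH4 P1=NH4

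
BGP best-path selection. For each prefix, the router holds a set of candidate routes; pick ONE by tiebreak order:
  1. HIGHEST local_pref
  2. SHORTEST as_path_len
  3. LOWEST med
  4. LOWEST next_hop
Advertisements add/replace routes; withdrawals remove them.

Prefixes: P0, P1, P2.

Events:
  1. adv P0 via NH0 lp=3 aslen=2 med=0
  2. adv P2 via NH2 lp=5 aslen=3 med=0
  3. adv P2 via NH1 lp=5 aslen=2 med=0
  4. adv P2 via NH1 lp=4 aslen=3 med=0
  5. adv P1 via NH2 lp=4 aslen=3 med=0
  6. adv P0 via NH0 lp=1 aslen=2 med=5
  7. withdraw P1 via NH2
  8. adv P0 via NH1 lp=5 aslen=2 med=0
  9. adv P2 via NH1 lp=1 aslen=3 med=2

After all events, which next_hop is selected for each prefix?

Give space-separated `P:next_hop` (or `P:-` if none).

Answer: P0:NH1 P1:- P2:NH2

Derivation:
Op 1: best P0=NH0 P1=- P2=-
Op 2: best P0=NH0 P1=- P2=NH2
Op 3: best P0=NH0 P1=- P2=NH1
Op 4: best P0=NH0 P1=- P2=NH2
Op 5: best P0=NH0 P1=NH2 P2=NH2
Op 6: best P0=NH0 P1=NH2 P2=NH2
Op 7: best P0=NH0 P1=- P2=NH2
Op 8: best P0=NH1 P1=- P2=NH2
Op 9: best P0=NH1 P1=- P2=NH2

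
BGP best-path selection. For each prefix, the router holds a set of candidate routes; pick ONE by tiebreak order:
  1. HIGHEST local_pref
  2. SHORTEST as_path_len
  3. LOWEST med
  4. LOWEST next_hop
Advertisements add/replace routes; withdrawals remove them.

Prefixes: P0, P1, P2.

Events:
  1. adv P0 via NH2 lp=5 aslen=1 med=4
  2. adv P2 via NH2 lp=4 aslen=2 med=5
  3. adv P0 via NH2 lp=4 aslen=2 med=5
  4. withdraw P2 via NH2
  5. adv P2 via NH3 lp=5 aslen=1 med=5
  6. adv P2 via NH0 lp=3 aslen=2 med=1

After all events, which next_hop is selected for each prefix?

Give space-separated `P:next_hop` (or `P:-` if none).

Answer: P0:NH2 P1:- P2:NH3

Derivation:
Op 1: best P0=NH2 P1=- P2=-
Op 2: best P0=NH2 P1=- P2=NH2
Op 3: best P0=NH2 P1=- P2=NH2
Op 4: best P0=NH2 P1=- P2=-
Op 5: best P0=NH2 P1=- P2=NH3
Op 6: best P0=NH2 P1=- P2=NH3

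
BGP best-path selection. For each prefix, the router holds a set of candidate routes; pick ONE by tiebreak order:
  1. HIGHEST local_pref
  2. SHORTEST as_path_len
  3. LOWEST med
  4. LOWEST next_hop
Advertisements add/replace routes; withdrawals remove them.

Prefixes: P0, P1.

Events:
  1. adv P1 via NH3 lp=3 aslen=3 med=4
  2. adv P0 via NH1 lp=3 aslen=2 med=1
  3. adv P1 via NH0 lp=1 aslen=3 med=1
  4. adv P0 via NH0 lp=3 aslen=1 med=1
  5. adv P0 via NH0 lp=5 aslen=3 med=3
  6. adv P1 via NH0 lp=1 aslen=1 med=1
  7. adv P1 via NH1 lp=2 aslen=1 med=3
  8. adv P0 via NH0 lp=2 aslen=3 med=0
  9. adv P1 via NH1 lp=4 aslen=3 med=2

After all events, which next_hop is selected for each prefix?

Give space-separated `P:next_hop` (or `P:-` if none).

Op 1: best P0=- P1=NH3
Op 2: best P0=NH1 P1=NH3
Op 3: best P0=NH1 P1=NH3
Op 4: best P0=NH0 P1=NH3
Op 5: best P0=NH0 P1=NH3
Op 6: best P0=NH0 P1=NH3
Op 7: best P0=NH0 P1=NH3
Op 8: best P0=NH1 P1=NH3
Op 9: best P0=NH1 P1=NH1

Answer: P0:NH1 P1:NH1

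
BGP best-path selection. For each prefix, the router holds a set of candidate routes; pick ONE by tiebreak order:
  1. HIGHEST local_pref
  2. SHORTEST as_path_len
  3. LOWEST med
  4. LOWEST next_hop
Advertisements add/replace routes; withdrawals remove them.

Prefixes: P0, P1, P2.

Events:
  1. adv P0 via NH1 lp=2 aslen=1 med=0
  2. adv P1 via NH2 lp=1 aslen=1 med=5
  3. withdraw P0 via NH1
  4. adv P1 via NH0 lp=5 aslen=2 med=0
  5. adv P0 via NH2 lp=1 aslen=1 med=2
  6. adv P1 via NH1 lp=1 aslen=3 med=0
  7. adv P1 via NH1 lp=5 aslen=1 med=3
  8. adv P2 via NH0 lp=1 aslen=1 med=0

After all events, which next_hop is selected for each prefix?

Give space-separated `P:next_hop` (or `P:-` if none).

Op 1: best P0=NH1 P1=- P2=-
Op 2: best P0=NH1 P1=NH2 P2=-
Op 3: best P0=- P1=NH2 P2=-
Op 4: best P0=- P1=NH0 P2=-
Op 5: best P0=NH2 P1=NH0 P2=-
Op 6: best P0=NH2 P1=NH0 P2=-
Op 7: best P0=NH2 P1=NH1 P2=-
Op 8: best P0=NH2 P1=NH1 P2=NH0

Answer: P0:NH2 P1:NH1 P2:NH0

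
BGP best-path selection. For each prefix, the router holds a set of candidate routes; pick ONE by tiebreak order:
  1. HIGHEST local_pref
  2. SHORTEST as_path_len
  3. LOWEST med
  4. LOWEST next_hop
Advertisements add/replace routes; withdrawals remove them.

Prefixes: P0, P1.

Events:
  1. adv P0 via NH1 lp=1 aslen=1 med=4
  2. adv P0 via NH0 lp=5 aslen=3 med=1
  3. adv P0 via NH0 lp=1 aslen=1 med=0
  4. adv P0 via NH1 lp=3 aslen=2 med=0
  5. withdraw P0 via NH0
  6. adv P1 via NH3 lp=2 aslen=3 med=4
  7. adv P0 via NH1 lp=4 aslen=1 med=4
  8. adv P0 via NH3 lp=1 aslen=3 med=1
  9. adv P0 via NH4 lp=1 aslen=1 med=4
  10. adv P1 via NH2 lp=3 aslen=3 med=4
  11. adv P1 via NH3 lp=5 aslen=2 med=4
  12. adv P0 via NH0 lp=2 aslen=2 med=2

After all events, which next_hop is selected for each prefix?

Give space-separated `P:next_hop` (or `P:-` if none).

Op 1: best P0=NH1 P1=-
Op 2: best P0=NH0 P1=-
Op 3: best P0=NH0 P1=-
Op 4: best P0=NH1 P1=-
Op 5: best P0=NH1 P1=-
Op 6: best P0=NH1 P1=NH3
Op 7: best P0=NH1 P1=NH3
Op 8: best P0=NH1 P1=NH3
Op 9: best P0=NH1 P1=NH3
Op 10: best P0=NH1 P1=NH2
Op 11: best P0=NH1 P1=NH3
Op 12: best P0=NH1 P1=NH3

Answer: P0:NH1 P1:NH3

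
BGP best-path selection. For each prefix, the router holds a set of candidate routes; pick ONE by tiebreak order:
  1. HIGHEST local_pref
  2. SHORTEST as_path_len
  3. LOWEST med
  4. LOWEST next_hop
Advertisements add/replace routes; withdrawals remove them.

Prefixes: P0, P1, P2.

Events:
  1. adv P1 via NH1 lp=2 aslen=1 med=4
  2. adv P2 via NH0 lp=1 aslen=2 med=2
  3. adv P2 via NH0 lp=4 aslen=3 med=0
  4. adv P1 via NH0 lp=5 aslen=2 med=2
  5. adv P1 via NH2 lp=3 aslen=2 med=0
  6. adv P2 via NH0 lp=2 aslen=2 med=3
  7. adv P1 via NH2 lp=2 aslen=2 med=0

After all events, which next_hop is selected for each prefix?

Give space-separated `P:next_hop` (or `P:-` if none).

Op 1: best P0=- P1=NH1 P2=-
Op 2: best P0=- P1=NH1 P2=NH0
Op 3: best P0=- P1=NH1 P2=NH0
Op 4: best P0=- P1=NH0 P2=NH0
Op 5: best P0=- P1=NH0 P2=NH0
Op 6: best P0=- P1=NH0 P2=NH0
Op 7: best P0=- P1=NH0 P2=NH0

Answer: P0:- P1:NH0 P2:NH0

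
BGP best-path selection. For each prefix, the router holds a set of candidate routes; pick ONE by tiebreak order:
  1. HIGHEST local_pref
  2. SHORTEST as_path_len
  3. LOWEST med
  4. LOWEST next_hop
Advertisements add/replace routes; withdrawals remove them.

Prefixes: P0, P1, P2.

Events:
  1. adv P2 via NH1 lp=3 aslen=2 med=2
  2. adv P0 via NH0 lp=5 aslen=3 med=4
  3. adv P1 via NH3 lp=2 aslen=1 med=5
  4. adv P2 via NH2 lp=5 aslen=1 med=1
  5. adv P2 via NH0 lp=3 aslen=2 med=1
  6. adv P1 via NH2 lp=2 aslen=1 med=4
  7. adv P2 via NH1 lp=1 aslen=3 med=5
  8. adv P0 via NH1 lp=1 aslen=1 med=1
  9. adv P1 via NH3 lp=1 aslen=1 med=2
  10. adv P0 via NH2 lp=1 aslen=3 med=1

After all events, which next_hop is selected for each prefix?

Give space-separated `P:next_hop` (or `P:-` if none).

Answer: P0:NH0 P1:NH2 P2:NH2

Derivation:
Op 1: best P0=- P1=- P2=NH1
Op 2: best P0=NH0 P1=- P2=NH1
Op 3: best P0=NH0 P1=NH3 P2=NH1
Op 4: best P0=NH0 P1=NH3 P2=NH2
Op 5: best P0=NH0 P1=NH3 P2=NH2
Op 6: best P0=NH0 P1=NH2 P2=NH2
Op 7: best P0=NH0 P1=NH2 P2=NH2
Op 8: best P0=NH0 P1=NH2 P2=NH2
Op 9: best P0=NH0 P1=NH2 P2=NH2
Op 10: best P0=NH0 P1=NH2 P2=NH2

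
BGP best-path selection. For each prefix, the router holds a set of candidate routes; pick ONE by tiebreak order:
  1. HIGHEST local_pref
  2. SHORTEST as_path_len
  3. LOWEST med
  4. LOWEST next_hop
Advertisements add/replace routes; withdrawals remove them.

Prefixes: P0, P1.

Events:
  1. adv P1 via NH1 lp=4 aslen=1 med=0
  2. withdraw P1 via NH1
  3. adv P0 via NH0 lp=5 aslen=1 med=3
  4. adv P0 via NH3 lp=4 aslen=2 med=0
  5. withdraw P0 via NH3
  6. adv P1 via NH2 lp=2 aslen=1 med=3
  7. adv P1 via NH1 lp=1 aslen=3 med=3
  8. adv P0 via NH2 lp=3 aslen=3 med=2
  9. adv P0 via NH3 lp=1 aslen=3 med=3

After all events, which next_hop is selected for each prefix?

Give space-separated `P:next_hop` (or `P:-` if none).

Answer: P0:NH0 P1:NH2

Derivation:
Op 1: best P0=- P1=NH1
Op 2: best P0=- P1=-
Op 3: best P0=NH0 P1=-
Op 4: best P0=NH0 P1=-
Op 5: best P0=NH0 P1=-
Op 6: best P0=NH0 P1=NH2
Op 7: best P0=NH0 P1=NH2
Op 8: best P0=NH0 P1=NH2
Op 9: best P0=NH0 P1=NH2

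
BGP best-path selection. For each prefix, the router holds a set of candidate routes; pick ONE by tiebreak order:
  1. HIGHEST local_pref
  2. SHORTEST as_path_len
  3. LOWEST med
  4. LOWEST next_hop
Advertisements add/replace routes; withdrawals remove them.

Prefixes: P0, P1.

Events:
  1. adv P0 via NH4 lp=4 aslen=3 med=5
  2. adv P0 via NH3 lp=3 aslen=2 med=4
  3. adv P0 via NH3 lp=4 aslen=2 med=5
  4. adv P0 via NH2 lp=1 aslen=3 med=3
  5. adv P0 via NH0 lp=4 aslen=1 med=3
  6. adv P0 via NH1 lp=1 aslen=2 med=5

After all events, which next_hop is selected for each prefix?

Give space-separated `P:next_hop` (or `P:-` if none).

Op 1: best P0=NH4 P1=-
Op 2: best P0=NH4 P1=-
Op 3: best P0=NH3 P1=-
Op 4: best P0=NH3 P1=-
Op 5: best P0=NH0 P1=-
Op 6: best P0=NH0 P1=-

Answer: P0:NH0 P1:-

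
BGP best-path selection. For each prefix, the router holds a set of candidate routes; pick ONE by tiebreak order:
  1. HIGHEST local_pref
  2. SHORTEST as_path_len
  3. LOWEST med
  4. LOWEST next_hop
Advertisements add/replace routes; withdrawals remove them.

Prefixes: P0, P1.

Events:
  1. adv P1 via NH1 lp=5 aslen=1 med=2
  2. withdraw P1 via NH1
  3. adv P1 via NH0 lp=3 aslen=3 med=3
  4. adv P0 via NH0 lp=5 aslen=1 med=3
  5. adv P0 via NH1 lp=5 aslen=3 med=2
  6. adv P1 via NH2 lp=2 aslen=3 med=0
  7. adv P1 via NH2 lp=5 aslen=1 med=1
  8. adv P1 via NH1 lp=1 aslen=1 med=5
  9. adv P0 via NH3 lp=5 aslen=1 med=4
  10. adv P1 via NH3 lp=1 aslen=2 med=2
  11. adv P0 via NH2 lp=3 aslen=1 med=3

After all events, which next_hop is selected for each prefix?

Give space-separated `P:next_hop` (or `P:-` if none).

Answer: P0:NH0 P1:NH2

Derivation:
Op 1: best P0=- P1=NH1
Op 2: best P0=- P1=-
Op 3: best P0=- P1=NH0
Op 4: best P0=NH0 P1=NH0
Op 5: best P0=NH0 P1=NH0
Op 6: best P0=NH0 P1=NH0
Op 7: best P0=NH0 P1=NH2
Op 8: best P0=NH0 P1=NH2
Op 9: best P0=NH0 P1=NH2
Op 10: best P0=NH0 P1=NH2
Op 11: best P0=NH0 P1=NH2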